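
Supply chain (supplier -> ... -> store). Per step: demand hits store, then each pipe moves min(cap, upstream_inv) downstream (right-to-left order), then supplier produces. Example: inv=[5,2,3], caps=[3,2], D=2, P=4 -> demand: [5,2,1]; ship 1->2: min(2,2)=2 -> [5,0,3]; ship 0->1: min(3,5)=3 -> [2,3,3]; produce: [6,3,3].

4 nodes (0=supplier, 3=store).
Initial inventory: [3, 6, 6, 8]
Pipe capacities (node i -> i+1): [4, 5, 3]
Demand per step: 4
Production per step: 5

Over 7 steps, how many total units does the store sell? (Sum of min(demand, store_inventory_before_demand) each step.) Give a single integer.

Step 1: sold=4 (running total=4) -> [5 4 8 7]
Step 2: sold=4 (running total=8) -> [6 4 9 6]
Step 3: sold=4 (running total=12) -> [7 4 10 5]
Step 4: sold=4 (running total=16) -> [8 4 11 4]
Step 5: sold=4 (running total=20) -> [9 4 12 3]
Step 6: sold=3 (running total=23) -> [10 4 13 3]
Step 7: sold=3 (running total=26) -> [11 4 14 3]

Answer: 26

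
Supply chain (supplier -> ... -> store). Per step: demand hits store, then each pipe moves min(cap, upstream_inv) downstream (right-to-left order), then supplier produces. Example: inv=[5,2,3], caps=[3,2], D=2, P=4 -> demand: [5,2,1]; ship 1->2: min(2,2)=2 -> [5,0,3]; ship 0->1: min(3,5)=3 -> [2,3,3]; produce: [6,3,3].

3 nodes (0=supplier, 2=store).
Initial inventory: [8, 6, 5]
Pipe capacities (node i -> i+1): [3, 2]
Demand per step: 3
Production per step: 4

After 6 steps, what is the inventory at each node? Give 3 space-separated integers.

Step 1: demand=3,sold=3 ship[1->2]=2 ship[0->1]=3 prod=4 -> inv=[9 7 4]
Step 2: demand=3,sold=3 ship[1->2]=2 ship[0->1]=3 prod=4 -> inv=[10 8 3]
Step 3: demand=3,sold=3 ship[1->2]=2 ship[0->1]=3 prod=4 -> inv=[11 9 2]
Step 4: demand=3,sold=2 ship[1->2]=2 ship[0->1]=3 prod=4 -> inv=[12 10 2]
Step 5: demand=3,sold=2 ship[1->2]=2 ship[0->1]=3 prod=4 -> inv=[13 11 2]
Step 6: demand=3,sold=2 ship[1->2]=2 ship[0->1]=3 prod=4 -> inv=[14 12 2]

14 12 2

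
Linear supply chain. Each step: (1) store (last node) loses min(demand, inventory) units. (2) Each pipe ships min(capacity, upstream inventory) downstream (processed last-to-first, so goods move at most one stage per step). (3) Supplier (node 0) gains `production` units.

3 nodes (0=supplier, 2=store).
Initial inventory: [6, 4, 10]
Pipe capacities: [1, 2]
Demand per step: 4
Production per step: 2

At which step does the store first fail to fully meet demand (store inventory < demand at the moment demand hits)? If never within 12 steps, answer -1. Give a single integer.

Step 1: demand=4,sold=4 ship[1->2]=2 ship[0->1]=1 prod=2 -> [7 3 8]
Step 2: demand=4,sold=4 ship[1->2]=2 ship[0->1]=1 prod=2 -> [8 2 6]
Step 3: demand=4,sold=4 ship[1->2]=2 ship[0->1]=1 prod=2 -> [9 1 4]
Step 4: demand=4,sold=4 ship[1->2]=1 ship[0->1]=1 prod=2 -> [10 1 1]
Step 5: demand=4,sold=1 ship[1->2]=1 ship[0->1]=1 prod=2 -> [11 1 1]
Step 6: demand=4,sold=1 ship[1->2]=1 ship[0->1]=1 prod=2 -> [12 1 1]
Step 7: demand=4,sold=1 ship[1->2]=1 ship[0->1]=1 prod=2 -> [13 1 1]
Step 8: demand=4,sold=1 ship[1->2]=1 ship[0->1]=1 prod=2 -> [14 1 1]
Step 9: demand=4,sold=1 ship[1->2]=1 ship[0->1]=1 prod=2 -> [15 1 1]
Step 10: demand=4,sold=1 ship[1->2]=1 ship[0->1]=1 prod=2 -> [16 1 1]
Step 11: demand=4,sold=1 ship[1->2]=1 ship[0->1]=1 prod=2 -> [17 1 1]
Step 12: demand=4,sold=1 ship[1->2]=1 ship[0->1]=1 prod=2 -> [18 1 1]
First stockout at step 5

5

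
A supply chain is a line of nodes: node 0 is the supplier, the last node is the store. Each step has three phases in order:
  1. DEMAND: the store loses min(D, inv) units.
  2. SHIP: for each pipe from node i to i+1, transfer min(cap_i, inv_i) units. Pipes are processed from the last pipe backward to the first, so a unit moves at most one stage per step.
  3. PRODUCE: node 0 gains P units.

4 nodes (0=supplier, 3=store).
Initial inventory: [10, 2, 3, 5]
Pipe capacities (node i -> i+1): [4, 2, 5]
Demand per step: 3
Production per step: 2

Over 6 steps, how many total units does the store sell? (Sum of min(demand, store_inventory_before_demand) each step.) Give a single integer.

Answer: 16

Derivation:
Step 1: sold=3 (running total=3) -> [8 4 2 5]
Step 2: sold=3 (running total=6) -> [6 6 2 4]
Step 3: sold=3 (running total=9) -> [4 8 2 3]
Step 4: sold=3 (running total=12) -> [2 10 2 2]
Step 5: sold=2 (running total=14) -> [2 10 2 2]
Step 6: sold=2 (running total=16) -> [2 10 2 2]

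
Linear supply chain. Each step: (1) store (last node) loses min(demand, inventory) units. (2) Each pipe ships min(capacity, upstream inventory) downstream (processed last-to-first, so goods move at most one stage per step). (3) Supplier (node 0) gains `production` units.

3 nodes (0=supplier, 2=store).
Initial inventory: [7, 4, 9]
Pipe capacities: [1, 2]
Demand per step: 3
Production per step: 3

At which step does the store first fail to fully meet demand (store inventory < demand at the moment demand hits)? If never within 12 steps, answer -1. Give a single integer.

Step 1: demand=3,sold=3 ship[1->2]=2 ship[0->1]=1 prod=3 -> [9 3 8]
Step 2: demand=3,sold=3 ship[1->2]=2 ship[0->1]=1 prod=3 -> [11 2 7]
Step 3: demand=3,sold=3 ship[1->2]=2 ship[0->1]=1 prod=3 -> [13 1 6]
Step 4: demand=3,sold=3 ship[1->2]=1 ship[0->1]=1 prod=3 -> [15 1 4]
Step 5: demand=3,sold=3 ship[1->2]=1 ship[0->1]=1 prod=3 -> [17 1 2]
Step 6: demand=3,sold=2 ship[1->2]=1 ship[0->1]=1 prod=3 -> [19 1 1]
Step 7: demand=3,sold=1 ship[1->2]=1 ship[0->1]=1 prod=3 -> [21 1 1]
Step 8: demand=3,sold=1 ship[1->2]=1 ship[0->1]=1 prod=3 -> [23 1 1]
Step 9: demand=3,sold=1 ship[1->2]=1 ship[0->1]=1 prod=3 -> [25 1 1]
Step 10: demand=3,sold=1 ship[1->2]=1 ship[0->1]=1 prod=3 -> [27 1 1]
Step 11: demand=3,sold=1 ship[1->2]=1 ship[0->1]=1 prod=3 -> [29 1 1]
Step 12: demand=3,sold=1 ship[1->2]=1 ship[0->1]=1 prod=3 -> [31 1 1]
First stockout at step 6

6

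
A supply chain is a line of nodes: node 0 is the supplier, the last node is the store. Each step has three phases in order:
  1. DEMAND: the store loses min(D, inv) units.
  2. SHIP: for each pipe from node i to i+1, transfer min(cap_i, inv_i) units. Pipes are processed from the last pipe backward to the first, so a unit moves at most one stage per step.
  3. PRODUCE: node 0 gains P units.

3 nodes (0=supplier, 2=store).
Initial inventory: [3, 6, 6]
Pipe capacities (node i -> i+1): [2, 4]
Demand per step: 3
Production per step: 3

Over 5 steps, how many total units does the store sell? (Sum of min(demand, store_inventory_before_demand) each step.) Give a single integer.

Answer: 15

Derivation:
Step 1: sold=3 (running total=3) -> [4 4 7]
Step 2: sold=3 (running total=6) -> [5 2 8]
Step 3: sold=3 (running total=9) -> [6 2 7]
Step 4: sold=3 (running total=12) -> [7 2 6]
Step 5: sold=3 (running total=15) -> [8 2 5]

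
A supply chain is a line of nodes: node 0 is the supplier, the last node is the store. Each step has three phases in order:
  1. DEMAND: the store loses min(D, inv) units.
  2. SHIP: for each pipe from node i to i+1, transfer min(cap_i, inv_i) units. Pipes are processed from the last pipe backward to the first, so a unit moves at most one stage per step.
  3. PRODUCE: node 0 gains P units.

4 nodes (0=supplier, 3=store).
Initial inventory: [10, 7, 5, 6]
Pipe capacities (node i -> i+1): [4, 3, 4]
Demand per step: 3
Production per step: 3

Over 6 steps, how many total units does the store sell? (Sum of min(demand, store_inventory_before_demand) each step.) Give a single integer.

Answer: 18

Derivation:
Step 1: sold=3 (running total=3) -> [9 8 4 7]
Step 2: sold=3 (running total=6) -> [8 9 3 8]
Step 3: sold=3 (running total=9) -> [7 10 3 8]
Step 4: sold=3 (running total=12) -> [6 11 3 8]
Step 5: sold=3 (running total=15) -> [5 12 3 8]
Step 6: sold=3 (running total=18) -> [4 13 3 8]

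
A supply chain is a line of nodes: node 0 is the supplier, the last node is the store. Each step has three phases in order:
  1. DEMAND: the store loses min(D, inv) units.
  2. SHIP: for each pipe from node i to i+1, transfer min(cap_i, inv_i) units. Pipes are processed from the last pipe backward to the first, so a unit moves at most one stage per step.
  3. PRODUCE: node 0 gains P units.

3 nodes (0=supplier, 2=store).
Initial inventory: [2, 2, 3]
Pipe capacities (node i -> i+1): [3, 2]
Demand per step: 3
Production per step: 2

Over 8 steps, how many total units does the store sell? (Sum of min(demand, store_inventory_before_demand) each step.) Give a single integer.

Step 1: sold=3 (running total=3) -> [2 2 2]
Step 2: sold=2 (running total=5) -> [2 2 2]
Step 3: sold=2 (running total=7) -> [2 2 2]
Step 4: sold=2 (running total=9) -> [2 2 2]
Step 5: sold=2 (running total=11) -> [2 2 2]
Step 6: sold=2 (running total=13) -> [2 2 2]
Step 7: sold=2 (running total=15) -> [2 2 2]
Step 8: sold=2 (running total=17) -> [2 2 2]

Answer: 17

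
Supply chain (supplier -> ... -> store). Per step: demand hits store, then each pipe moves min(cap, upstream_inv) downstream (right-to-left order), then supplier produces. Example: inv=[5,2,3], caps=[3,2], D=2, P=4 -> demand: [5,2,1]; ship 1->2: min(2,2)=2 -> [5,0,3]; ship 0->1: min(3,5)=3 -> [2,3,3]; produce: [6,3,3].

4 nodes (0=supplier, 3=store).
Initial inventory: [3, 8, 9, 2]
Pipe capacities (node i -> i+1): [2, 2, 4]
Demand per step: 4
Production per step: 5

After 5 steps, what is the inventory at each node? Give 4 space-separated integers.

Step 1: demand=4,sold=2 ship[2->3]=4 ship[1->2]=2 ship[0->1]=2 prod=5 -> inv=[6 8 7 4]
Step 2: demand=4,sold=4 ship[2->3]=4 ship[1->2]=2 ship[0->1]=2 prod=5 -> inv=[9 8 5 4]
Step 3: demand=4,sold=4 ship[2->3]=4 ship[1->2]=2 ship[0->1]=2 prod=5 -> inv=[12 8 3 4]
Step 4: demand=4,sold=4 ship[2->3]=3 ship[1->2]=2 ship[0->1]=2 prod=5 -> inv=[15 8 2 3]
Step 5: demand=4,sold=3 ship[2->3]=2 ship[1->2]=2 ship[0->1]=2 prod=5 -> inv=[18 8 2 2]

18 8 2 2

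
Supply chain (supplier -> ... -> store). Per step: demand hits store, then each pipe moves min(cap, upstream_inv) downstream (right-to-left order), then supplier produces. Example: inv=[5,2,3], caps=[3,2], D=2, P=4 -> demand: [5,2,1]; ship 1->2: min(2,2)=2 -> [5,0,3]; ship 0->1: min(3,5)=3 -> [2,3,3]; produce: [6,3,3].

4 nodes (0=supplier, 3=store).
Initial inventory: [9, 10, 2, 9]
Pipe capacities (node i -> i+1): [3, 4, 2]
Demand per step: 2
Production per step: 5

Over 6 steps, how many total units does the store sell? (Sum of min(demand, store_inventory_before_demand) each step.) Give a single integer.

Answer: 12

Derivation:
Step 1: sold=2 (running total=2) -> [11 9 4 9]
Step 2: sold=2 (running total=4) -> [13 8 6 9]
Step 3: sold=2 (running total=6) -> [15 7 8 9]
Step 4: sold=2 (running total=8) -> [17 6 10 9]
Step 5: sold=2 (running total=10) -> [19 5 12 9]
Step 6: sold=2 (running total=12) -> [21 4 14 9]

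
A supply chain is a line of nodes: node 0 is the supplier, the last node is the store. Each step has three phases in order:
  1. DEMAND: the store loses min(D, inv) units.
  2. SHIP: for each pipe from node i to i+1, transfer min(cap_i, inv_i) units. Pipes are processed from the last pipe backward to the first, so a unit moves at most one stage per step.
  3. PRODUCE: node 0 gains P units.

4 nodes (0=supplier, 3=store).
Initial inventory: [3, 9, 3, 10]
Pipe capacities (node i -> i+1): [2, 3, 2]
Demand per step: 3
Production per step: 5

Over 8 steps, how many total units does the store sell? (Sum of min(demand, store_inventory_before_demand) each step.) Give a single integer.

Step 1: sold=3 (running total=3) -> [6 8 4 9]
Step 2: sold=3 (running total=6) -> [9 7 5 8]
Step 3: sold=3 (running total=9) -> [12 6 6 7]
Step 4: sold=3 (running total=12) -> [15 5 7 6]
Step 5: sold=3 (running total=15) -> [18 4 8 5]
Step 6: sold=3 (running total=18) -> [21 3 9 4]
Step 7: sold=3 (running total=21) -> [24 2 10 3]
Step 8: sold=3 (running total=24) -> [27 2 10 2]

Answer: 24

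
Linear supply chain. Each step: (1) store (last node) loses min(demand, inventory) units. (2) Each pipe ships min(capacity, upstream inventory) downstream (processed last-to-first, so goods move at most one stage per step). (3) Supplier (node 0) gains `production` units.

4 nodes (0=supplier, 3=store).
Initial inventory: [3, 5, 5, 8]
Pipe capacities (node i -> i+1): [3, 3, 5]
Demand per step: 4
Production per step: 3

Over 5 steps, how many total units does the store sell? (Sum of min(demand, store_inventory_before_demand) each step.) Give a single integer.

Answer: 20

Derivation:
Step 1: sold=4 (running total=4) -> [3 5 3 9]
Step 2: sold=4 (running total=8) -> [3 5 3 8]
Step 3: sold=4 (running total=12) -> [3 5 3 7]
Step 4: sold=4 (running total=16) -> [3 5 3 6]
Step 5: sold=4 (running total=20) -> [3 5 3 5]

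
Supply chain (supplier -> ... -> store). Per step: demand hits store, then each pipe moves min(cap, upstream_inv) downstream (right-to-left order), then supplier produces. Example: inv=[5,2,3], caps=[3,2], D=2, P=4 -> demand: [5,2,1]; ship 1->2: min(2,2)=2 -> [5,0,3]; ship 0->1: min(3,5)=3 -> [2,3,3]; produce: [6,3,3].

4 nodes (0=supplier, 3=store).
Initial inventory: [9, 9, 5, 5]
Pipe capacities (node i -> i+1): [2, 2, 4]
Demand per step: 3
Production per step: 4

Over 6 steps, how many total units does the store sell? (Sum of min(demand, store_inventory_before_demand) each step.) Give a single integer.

Answer: 18

Derivation:
Step 1: sold=3 (running total=3) -> [11 9 3 6]
Step 2: sold=3 (running total=6) -> [13 9 2 6]
Step 3: sold=3 (running total=9) -> [15 9 2 5]
Step 4: sold=3 (running total=12) -> [17 9 2 4]
Step 5: sold=3 (running total=15) -> [19 9 2 3]
Step 6: sold=3 (running total=18) -> [21 9 2 2]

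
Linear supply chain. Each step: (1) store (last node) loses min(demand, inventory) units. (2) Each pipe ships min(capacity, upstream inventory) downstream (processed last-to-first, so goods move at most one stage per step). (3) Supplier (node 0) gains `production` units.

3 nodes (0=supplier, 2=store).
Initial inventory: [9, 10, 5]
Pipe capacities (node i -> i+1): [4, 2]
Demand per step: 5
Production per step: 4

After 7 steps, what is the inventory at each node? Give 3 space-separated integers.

Step 1: demand=5,sold=5 ship[1->2]=2 ship[0->1]=4 prod=4 -> inv=[9 12 2]
Step 2: demand=5,sold=2 ship[1->2]=2 ship[0->1]=4 prod=4 -> inv=[9 14 2]
Step 3: demand=5,sold=2 ship[1->2]=2 ship[0->1]=4 prod=4 -> inv=[9 16 2]
Step 4: demand=5,sold=2 ship[1->2]=2 ship[0->1]=4 prod=4 -> inv=[9 18 2]
Step 5: demand=5,sold=2 ship[1->2]=2 ship[0->1]=4 prod=4 -> inv=[9 20 2]
Step 6: demand=5,sold=2 ship[1->2]=2 ship[0->1]=4 prod=4 -> inv=[9 22 2]
Step 7: demand=5,sold=2 ship[1->2]=2 ship[0->1]=4 prod=4 -> inv=[9 24 2]

9 24 2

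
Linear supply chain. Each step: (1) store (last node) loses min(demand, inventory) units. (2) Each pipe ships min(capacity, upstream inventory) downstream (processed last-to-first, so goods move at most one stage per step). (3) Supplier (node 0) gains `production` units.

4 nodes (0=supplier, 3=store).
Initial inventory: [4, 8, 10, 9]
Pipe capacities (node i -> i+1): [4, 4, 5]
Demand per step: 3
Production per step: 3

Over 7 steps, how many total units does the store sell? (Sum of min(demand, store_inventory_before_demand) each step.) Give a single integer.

Answer: 21

Derivation:
Step 1: sold=3 (running total=3) -> [3 8 9 11]
Step 2: sold=3 (running total=6) -> [3 7 8 13]
Step 3: sold=3 (running total=9) -> [3 6 7 15]
Step 4: sold=3 (running total=12) -> [3 5 6 17]
Step 5: sold=3 (running total=15) -> [3 4 5 19]
Step 6: sold=3 (running total=18) -> [3 3 4 21]
Step 7: sold=3 (running total=21) -> [3 3 3 22]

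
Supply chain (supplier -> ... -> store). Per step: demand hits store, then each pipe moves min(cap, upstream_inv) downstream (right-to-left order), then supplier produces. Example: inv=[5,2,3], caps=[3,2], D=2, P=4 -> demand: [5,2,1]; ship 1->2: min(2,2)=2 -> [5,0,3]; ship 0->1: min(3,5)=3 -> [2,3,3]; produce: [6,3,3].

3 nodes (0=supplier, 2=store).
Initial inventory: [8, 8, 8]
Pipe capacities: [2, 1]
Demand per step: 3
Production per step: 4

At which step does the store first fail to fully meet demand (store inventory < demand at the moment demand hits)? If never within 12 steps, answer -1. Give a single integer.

Step 1: demand=3,sold=3 ship[1->2]=1 ship[0->1]=2 prod=4 -> [10 9 6]
Step 2: demand=3,sold=3 ship[1->2]=1 ship[0->1]=2 prod=4 -> [12 10 4]
Step 3: demand=3,sold=3 ship[1->2]=1 ship[0->1]=2 prod=4 -> [14 11 2]
Step 4: demand=3,sold=2 ship[1->2]=1 ship[0->1]=2 prod=4 -> [16 12 1]
Step 5: demand=3,sold=1 ship[1->2]=1 ship[0->1]=2 prod=4 -> [18 13 1]
Step 6: demand=3,sold=1 ship[1->2]=1 ship[0->1]=2 prod=4 -> [20 14 1]
Step 7: demand=3,sold=1 ship[1->2]=1 ship[0->1]=2 prod=4 -> [22 15 1]
Step 8: demand=3,sold=1 ship[1->2]=1 ship[0->1]=2 prod=4 -> [24 16 1]
Step 9: demand=3,sold=1 ship[1->2]=1 ship[0->1]=2 prod=4 -> [26 17 1]
Step 10: demand=3,sold=1 ship[1->2]=1 ship[0->1]=2 prod=4 -> [28 18 1]
Step 11: demand=3,sold=1 ship[1->2]=1 ship[0->1]=2 prod=4 -> [30 19 1]
Step 12: demand=3,sold=1 ship[1->2]=1 ship[0->1]=2 prod=4 -> [32 20 1]
First stockout at step 4

4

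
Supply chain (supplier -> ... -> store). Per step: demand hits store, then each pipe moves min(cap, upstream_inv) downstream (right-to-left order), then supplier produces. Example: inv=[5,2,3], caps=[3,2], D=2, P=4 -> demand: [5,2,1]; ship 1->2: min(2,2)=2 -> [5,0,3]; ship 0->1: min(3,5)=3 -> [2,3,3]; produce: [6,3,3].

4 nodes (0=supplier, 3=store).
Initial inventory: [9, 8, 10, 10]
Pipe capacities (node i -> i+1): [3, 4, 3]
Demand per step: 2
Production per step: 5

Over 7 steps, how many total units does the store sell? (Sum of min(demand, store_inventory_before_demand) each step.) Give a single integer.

Step 1: sold=2 (running total=2) -> [11 7 11 11]
Step 2: sold=2 (running total=4) -> [13 6 12 12]
Step 3: sold=2 (running total=6) -> [15 5 13 13]
Step 4: sold=2 (running total=8) -> [17 4 14 14]
Step 5: sold=2 (running total=10) -> [19 3 15 15]
Step 6: sold=2 (running total=12) -> [21 3 15 16]
Step 7: sold=2 (running total=14) -> [23 3 15 17]

Answer: 14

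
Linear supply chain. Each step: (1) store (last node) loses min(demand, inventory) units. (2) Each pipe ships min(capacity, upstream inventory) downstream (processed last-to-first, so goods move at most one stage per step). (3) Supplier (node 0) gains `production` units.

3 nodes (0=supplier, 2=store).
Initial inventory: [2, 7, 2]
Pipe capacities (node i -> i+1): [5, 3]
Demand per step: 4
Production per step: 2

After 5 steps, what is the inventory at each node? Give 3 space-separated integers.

Step 1: demand=4,sold=2 ship[1->2]=3 ship[0->1]=2 prod=2 -> inv=[2 6 3]
Step 2: demand=4,sold=3 ship[1->2]=3 ship[0->1]=2 prod=2 -> inv=[2 5 3]
Step 3: demand=4,sold=3 ship[1->2]=3 ship[0->1]=2 prod=2 -> inv=[2 4 3]
Step 4: demand=4,sold=3 ship[1->2]=3 ship[0->1]=2 prod=2 -> inv=[2 3 3]
Step 5: demand=4,sold=3 ship[1->2]=3 ship[0->1]=2 prod=2 -> inv=[2 2 3]

2 2 3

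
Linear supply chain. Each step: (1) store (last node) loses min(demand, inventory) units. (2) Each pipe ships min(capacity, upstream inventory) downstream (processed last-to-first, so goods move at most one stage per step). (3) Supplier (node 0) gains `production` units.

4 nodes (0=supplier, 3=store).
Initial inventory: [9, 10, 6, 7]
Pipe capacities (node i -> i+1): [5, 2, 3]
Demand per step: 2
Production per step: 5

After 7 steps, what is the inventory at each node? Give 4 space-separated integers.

Step 1: demand=2,sold=2 ship[2->3]=3 ship[1->2]=2 ship[0->1]=5 prod=5 -> inv=[9 13 5 8]
Step 2: demand=2,sold=2 ship[2->3]=3 ship[1->2]=2 ship[0->1]=5 prod=5 -> inv=[9 16 4 9]
Step 3: demand=2,sold=2 ship[2->3]=3 ship[1->2]=2 ship[0->1]=5 prod=5 -> inv=[9 19 3 10]
Step 4: demand=2,sold=2 ship[2->3]=3 ship[1->2]=2 ship[0->1]=5 prod=5 -> inv=[9 22 2 11]
Step 5: demand=2,sold=2 ship[2->3]=2 ship[1->2]=2 ship[0->1]=5 prod=5 -> inv=[9 25 2 11]
Step 6: demand=2,sold=2 ship[2->3]=2 ship[1->2]=2 ship[0->1]=5 prod=5 -> inv=[9 28 2 11]
Step 7: demand=2,sold=2 ship[2->3]=2 ship[1->2]=2 ship[0->1]=5 prod=5 -> inv=[9 31 2 11]

9 31 2 11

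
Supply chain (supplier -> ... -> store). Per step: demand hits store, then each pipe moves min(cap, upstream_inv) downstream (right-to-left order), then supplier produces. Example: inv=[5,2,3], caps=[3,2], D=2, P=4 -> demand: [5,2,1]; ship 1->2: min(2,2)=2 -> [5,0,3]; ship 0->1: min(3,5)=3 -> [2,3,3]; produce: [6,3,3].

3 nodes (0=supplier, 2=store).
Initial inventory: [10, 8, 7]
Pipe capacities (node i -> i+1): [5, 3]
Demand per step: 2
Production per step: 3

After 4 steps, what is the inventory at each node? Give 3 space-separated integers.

Step 1: demand=2,sold=2 ship[1->2]=3 ship[0->1]=5 prod=3 -> inv=[8 10 8]
Step 2: demand=2,sold=2 ship[1->2]=3 ship[0->1]=5 prod=3 -> inv=[6 12 9]
Step 3: demand=2,sold=2 ship[1->2]=3 ship[0->1]=5 prod=3 -> inv=[4 14 10]
Step 4: demand=2,sold=2 ship[1->2]=3 ship[0->1]=4 prod=3 -> inv=[3 15 11]

3 15 11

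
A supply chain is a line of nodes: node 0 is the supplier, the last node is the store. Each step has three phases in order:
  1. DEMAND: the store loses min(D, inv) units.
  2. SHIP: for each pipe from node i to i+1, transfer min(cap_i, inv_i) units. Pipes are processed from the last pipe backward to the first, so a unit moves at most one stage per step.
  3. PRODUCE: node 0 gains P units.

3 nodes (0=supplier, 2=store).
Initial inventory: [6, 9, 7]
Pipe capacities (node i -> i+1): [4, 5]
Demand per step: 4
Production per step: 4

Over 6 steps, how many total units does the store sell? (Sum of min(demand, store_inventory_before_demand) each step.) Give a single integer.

Step 1: sold=4 (running total=4) -> [6 8 8]
Step 2: sold=4 (running total=8) -> [6 7 9]
Step 3: sold=4 (running total=12) -> [6 6 10]
Step 4: sold=4 (running total=16) -> [6 5 11]
Step 5: sold=4 (running total=20) -> [6 4 12]
Step 6: sold=4 (running total=24) -> [6 4 12]

Answer: 24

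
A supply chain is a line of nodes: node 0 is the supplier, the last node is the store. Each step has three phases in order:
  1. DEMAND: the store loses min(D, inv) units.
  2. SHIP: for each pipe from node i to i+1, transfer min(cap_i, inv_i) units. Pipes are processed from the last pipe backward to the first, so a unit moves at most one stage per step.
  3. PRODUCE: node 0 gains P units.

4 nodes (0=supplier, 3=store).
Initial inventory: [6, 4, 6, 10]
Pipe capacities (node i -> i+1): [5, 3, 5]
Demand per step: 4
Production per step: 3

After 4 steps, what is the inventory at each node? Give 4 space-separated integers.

Step 1: demand=4,sold=4 ship[2->3]=5 ship[1->2]=3 ship[0->1]=5 prod=3 -> inv=[4 6 4 11]
Step 2: demand=4,sold=4 ship[2->3]=4 ship[1->2]=3 ship[0->1]=4 prod=3 -> inv=[3 7 3 11]
Step 3: demand=4,sold=4 ship[2->3]=3 ship[1->2]=3 ship[0->1]=3 prod=3 -> inv=[3 7 3 10]
Step 4: demand=4,sold=4 ship[2->3]=3 ship[1->2]=3 ship[0->1]=3 prod=3 -> inv=[3 7 3 9]

3 7 3 9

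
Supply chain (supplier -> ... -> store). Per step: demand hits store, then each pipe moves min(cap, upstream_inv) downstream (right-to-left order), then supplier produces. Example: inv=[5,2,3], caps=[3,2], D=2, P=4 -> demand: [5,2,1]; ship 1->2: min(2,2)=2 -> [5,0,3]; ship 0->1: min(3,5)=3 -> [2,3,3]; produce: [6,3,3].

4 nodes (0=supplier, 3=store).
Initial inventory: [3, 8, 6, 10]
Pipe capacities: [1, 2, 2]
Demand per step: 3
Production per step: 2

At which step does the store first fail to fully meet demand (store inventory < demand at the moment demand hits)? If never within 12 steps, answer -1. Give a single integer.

Step 1: demand=3,sold=3 ship[2->3]=2 ship[1->2]=2 ship[0->1]=1 prod=2 -> [4 7 6 9]
Step 2: demand=3,sold=3 ship[2->3]=2 ship[1->2]=2 ship[0->1]=1 prod=2 -> [5 6 6 8]
Step 3: demand=3,sold=3 ship[2->3]=2 ship[1->2]=2 ship[0->1]=1 prod=2 -> [6 5 6 7]
Step 4: demand=3,sold=3 ship[2->3]=2 ship[1->2]=2 ship[0->1]=1 prod=2 -> [7 4 6 6]
Step 5: demand=3,sold=3 ship[2->3]=2 ship[1->2]=2 ship[0->1]=1 prod=2 -> [8 3 6 5]
Step 6: demand=3,sold=3 ship[2->3]=2 ship[1->2]=2 ship[0->1]=1 prod=2 -> [9 2 6 4]
Step 7: demand=3,sold=3 ship[2->3]=2 ship[1->2]=2 ship[0->1]=1 prod=2 -> [10 1 6 3]
Step 8: demand=3,sold=3 ship[2->3]=2 ship[1->2]=1 ship[0->1]=1 prod=2 -> [11 1 5 2]
Step 9: demand=3,sold=2 ship[2->3]=2 ship[1->2]=1 ship[0->1]=1 prod=2 -> [12 1 4 2]
Step 10: demand=3,sold=2 ship[2->3]=2 ship[1->2]=1 ship[0->1]=1 prod=2 -> [13 1 3 2]
Step 11: demand=3,sold=2 ship[2->3]=2 ship[1->2]=1 ship[0->1]=1 prod=2 -> [14 1 2 2]
Step 12: demand=3,sold=2 ship[2->3]=2 ship[1->2]=1 ship[0->1]=1 prod=2 -> [15 1 1 2]
First stockout at step 9

9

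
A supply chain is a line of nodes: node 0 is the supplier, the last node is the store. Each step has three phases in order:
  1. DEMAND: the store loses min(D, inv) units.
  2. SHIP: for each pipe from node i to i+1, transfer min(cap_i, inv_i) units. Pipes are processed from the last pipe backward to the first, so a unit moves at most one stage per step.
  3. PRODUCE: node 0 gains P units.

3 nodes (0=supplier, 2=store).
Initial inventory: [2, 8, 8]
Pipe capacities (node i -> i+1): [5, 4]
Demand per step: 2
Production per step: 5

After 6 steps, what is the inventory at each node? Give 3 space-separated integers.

Step 1: demand=2,sold=2 ship[1->2]=4 ship[0->1]=2 prod=5 -> inv=[5 6 10]
Step 2: demand=2,sold=2 ship[1->2]=4 ship[0->1]=5 prod=5 -> inv=[5 7 12]
Step 3: demand=2,sold=2 ship[1->2]=4 ship[0->1]=5 prod=5 -> inv=[5 8 14]
Step 4: demand=2,sold=2 ship[1->2]=4 ship[0->1]=5 prod=5 -> inv=[5 9 16]
Step 5: demand=2,sold=2 ship[1->2]=4 ship[0->1]=5 prod=5 -> inv=[5 10 18]
Step 6: demand=2,sold=2 ship[1->2]=4 ship[0->1]=5 prod=5 -> inv=[5 11 20]

5 11 20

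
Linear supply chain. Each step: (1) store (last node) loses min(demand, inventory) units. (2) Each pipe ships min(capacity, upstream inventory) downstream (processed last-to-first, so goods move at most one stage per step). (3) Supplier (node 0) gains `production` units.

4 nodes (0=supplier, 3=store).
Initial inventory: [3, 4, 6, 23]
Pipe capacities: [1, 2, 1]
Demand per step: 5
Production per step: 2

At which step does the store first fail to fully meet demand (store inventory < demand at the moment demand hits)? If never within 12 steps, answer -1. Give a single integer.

Step 1: demand=5,sold=5 ship[2->3]=1 ship[1->2]=2 ship[0->1]=1 prod=2 -> [4 3 7 19]
Step 2: demand=5,sold=5 ship[2->3]=1 ship[1->2]=2 ship[0->1]=1 prod=2 -> [5 2 8 15]
Step 3: demand=5,sold=5 ship[2->3]=1 ship[1->2]=2 ship[0->1]=1 prod=2 -> [6 1 9 11]
Step 4: demand=5,sold=5 ship[2->3]=1 ship[1->2]=1 ship[0->1]=1 prod=2 -> [7 1 9 7]
Step 5: demand=5,sold=5 ship[2->3]=1 ship[1->2]=1 ship[0->1]=1 prod=2 -> [8 1 9 3]
Step 6: demand=5,sold=3 ship[2->3]=1 ship[1->2]=1 ship[0->1]=1 prod=2 -> [9 1 9 1]
Step 7: demand=5,sold=1 ship[2->3]=1 ship[1->2]=1 ship[0->1]=1 prod=2 -> [10 1 9 1]
Step 8: demand=5,sold=1 ship[2->3]=1 ship[1->2]=1 ship[0->1]=1 prod=2 -> [11 1 9 1]
Step 9: demand=5,sold=1 ship[2->3]=1 ship[1->2]=1 ship[0->1]=1 prod=2 -> [12 1 9 1]
Step 10: demand=5,sold=1 ship[2->3]=1 ship[1->2]=1 ship[0->1]=1 prod=2 -> [13 1 9 1]
Step 11: demand=5,sold=1 ship[2->3]=1 ship[1->2]=1 ship[0->1]=1 prod=2 -> [14 1 9 1]
Step 12: demand=5,sold=1 ship[2->3]=1 ship[1->2]=1 ship[0->1]=1 prod=2 -> [15 1 9 1]
First stockout at step 6

6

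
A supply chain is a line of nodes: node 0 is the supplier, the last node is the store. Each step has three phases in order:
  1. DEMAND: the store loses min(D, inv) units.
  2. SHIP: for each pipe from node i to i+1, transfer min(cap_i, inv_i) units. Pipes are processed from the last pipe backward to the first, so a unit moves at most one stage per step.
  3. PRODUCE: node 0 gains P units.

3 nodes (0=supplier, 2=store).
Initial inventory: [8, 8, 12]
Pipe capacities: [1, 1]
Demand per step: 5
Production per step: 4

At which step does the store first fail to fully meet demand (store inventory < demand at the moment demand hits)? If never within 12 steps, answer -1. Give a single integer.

Step 1: demand=5,sold=5 ship[1->2]=1 ship[0->1]=1 prod=4 -> [11 8 8]
Step 2: demand=5,sold=5 ship[1->2]=1 ship[0->1]=1 prod=4 -> [14 8 4]
Step 3: demand=5,sold=4 ship[1->2]=1 ship[0->1]=1 prod=4 -> [17 8 1]
Step 4: demand=5,sold=1 ship[1->2]=1 ship[0->1]=1 prod=4 -> [20 8 1]
Step 5: demand=5,sold=1 ship[1->2]=1 ship[0->1]=1 prod=4 -> [23 8 1]
Step 6: demand=5,sold=1 ship[1->2]=1 ship[0->1]=1 prod=4 -> [26 8 1]
Step 7: demand=5,sold=1 ship[1->2]=1 ship[0->1]=1 prod=4 -> [29 8 1]
Step 8: demand=5,sold=1 ship[1->2]=1 ship[0->1]=1 prod=4 -> [32 8 1]
Step 9: demand=5,sold=1 ship[1->2]=1 ship[0->1]=1 prod=4 -> [35 8 1]
Step 10: demand=5,sold=1 ship[1->2]=1 ship[0->1]=1 prod=4 -> [38 8 1]
Step 11: demand=5,sold=1 ship[1->2]=1 ship[0->1]=1 prod=4 -> [41 8 1]
Step 12: demand=5,sold=1 ship[1->2]=1 ship[0->1]=1 prod=4 -> [44 8 1]
First stockout at step 3

3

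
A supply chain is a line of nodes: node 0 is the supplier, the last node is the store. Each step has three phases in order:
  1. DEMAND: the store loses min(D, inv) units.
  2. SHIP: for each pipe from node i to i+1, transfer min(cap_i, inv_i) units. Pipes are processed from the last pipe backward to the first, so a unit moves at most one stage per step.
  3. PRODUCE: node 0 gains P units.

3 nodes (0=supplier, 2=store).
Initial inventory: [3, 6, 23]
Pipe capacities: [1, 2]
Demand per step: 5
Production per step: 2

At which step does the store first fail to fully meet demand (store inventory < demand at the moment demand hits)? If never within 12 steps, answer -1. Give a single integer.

Step 1: demand=5,sold=5 ship[1->2]=2 ship[0->1]=1 prod=2 -> [4 5 20]
Step 2: demand=5,sold=5 ship[1->2]=2 ship[0->1]=1 prod=2 -> [5 4 17]
Step 3: demand=5,sold=5 ship[1->2]=2 ship[0->1]=1 prod=2 -> [6 3 14]
Step 4: demand=5,sold=5 ship[1->2]=2 ship[0->1]=1 prod=2 -> [7 2 11]
Step 5: demand=5,sold=5 ship[1->2]=2 ship[0->1]=1 prod=2 -> [8 1 8]
Step 6: demand=5,sold=5 ship[1->2]=1 ship[0->1]=1 prod=2 -> [9 1 4]
Step 7: demand=5,sold=4 ship[1->2]=1 ship[0->1]=1 prod=2 -> [10 1 1]
Step 8: demand=5,sold=1 ship[1->2]=1 ship[0->1]=1 prod=2 -> [11 1 1]
Step 9: demand=5,sold=1 ship[1->2]=1 ship[0->1]=1 prod=2 -> [12 1 1]
Step 10: demand=5,sold=1 ship[1->2]=1 ship[0->1]=1 prod=2 -> [13 1 1]
Step 11: demand=5,sold=1 ship[1->2]=1 ship[0->1]=1 prod=2 -> [14 1 1]
Step 12: demand=5,sold=1 ship[1->2]=1 ship[0->1]=1 prod=2 -> [15 1 1]
First stockout at step 7

7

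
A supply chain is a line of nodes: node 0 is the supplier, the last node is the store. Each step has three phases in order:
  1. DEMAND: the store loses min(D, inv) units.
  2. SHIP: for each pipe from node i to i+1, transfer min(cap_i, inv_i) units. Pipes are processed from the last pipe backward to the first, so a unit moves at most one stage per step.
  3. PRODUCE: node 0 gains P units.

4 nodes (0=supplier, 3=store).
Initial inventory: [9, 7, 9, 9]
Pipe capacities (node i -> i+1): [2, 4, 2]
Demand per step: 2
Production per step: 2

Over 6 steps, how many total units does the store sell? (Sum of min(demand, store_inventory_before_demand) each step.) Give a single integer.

Answer: 12

Derivation:
Step 1: sold=2 (running total=2) -> [9 5 11 9]
Step 2: sold=2 (running total=4) -> [9 3 13 9]
Step 3: sold=2 (running total=6) -> [9 2 14 9]
Step 4: sold=2 (running total=8) -> [9 2 14 9]
Step 5: sold=2 (running total=10) -> [9 2 14 9]
Step 6: sold=2 (running total=12) -> [9 2 14 9]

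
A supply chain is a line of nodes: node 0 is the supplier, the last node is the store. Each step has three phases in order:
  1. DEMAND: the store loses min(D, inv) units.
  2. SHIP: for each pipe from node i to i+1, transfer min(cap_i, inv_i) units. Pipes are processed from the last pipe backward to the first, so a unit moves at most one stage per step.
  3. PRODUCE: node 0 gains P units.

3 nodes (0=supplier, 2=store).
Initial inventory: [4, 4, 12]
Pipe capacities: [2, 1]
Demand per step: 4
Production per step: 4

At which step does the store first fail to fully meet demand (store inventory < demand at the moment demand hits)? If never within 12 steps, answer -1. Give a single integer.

Step 1: demand=4,sold=4 ship[1->2]=1 ship[0->1]=2 prod=4 -> [6 5 9]
Step 2: demand=4,sold=4 ship[1->2]=1 ship[0->1]=2 prod=4 -> [8 6 6]
Step 3: demand=4,sold=4 ship[1->2]=1 ship[0->1]=2 prod=4 -> [10 7 3]
Step 4: demand=4,sold=3 ship[1->2]=1 ship[0->1]=2 prod=4 -> [12 8 1]
Step 5: demand=4,sold=1 ship[1->2]=1 ship[0->1]=2 prod=4 -> [14 9 1]
Step 6: demand=4,sold=1 ship[1->2]=1 ship[0->1]=2 prod=4 -> [16 10 1]
Step 7: demand=4,sold=1 ship[1->2]=1 ship[0->1]=2 prod=4 -> [18 11 1]
Step 8: demand=4,sold=1 ship[1->2]=1 ship[0->1]=2 prod=4 -> [20 12 1]
Step 9: demand=4,sold=1 ship[1->2]=1 ship[0->1]=2 prod=4 -> [22 13 1]
Step 10: demand=4,sold=1 ship[1->2]=1 ship[0->1]=2 prod=4 -> [24 14 1]
Step 11: demand=4,sold=1 ship[1->2]=1 ship[0->1]=2 prod=4 -> [26 15 1]
Step 12: demand=4,sold=1 ship[1->2]=1 ship[0->1]=2 prod=4 -> [28 16 1]
First stockout at step 4

4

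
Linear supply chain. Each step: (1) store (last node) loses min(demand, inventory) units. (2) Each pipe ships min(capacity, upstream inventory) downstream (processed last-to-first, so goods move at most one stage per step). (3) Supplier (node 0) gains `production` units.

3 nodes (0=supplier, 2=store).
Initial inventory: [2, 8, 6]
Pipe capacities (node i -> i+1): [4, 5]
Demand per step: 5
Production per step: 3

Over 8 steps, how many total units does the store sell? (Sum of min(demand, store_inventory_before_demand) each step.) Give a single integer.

Answer: 31

Derivation:
Step 1: sold=5 (running total=5) -> [3 5 6]
Step 2: sold=5 (running total=10) -> [3 3 6]
Step 3: sold=5 (running total=15) -> [3 3 4]
Step 4: sold=4 (running total=19) -> [3 3 3]
Step 5: sold=3 (running total=22) -> [3 3 3]
Step 6: sold=3 (running total=25) -> [3 3 3]
Step 7: sold=3 (running total=28) -> [3 3 3]
Step 8: sold=3 (running total=31) -> [3 3 3]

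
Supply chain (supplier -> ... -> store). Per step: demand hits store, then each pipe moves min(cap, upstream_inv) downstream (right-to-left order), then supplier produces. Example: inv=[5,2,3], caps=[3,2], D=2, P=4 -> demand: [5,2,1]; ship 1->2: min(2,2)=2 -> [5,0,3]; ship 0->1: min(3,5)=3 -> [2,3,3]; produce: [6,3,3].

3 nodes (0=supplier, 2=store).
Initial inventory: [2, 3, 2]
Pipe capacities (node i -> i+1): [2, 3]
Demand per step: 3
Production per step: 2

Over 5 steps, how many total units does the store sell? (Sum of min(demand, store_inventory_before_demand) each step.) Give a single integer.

Step 1: sold=2 (running total=2) -> [2 2 3]
Step 2: sold=3 (running total=5) -> [2 2 2]
Step 3: sold=2 (running total=7) -> [2 2 2]
Step 4: sold=2 (running total=9) -> [2 2 2]
Step 5: sold=2 (running total=11) -> [2 2 2]

Answer: 11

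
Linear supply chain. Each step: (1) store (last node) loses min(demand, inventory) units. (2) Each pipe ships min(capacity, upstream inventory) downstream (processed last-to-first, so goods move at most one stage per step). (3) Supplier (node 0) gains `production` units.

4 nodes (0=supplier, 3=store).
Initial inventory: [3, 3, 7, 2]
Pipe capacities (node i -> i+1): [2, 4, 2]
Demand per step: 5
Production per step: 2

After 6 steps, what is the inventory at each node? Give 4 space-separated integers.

Step 1: demand=5,sold=2 ship[2->3]=2 ship[1->2]=3 ship[0->1]=2 prod=2 -> inv=[3 2 8 2]
Step 2: demand=5,sold=2 ship[2->3]=2 ship[1->2]=2 ship[0->1]=2 prod=2 -> inv=[3 2 8 2]
Step 3: demand=5,sold=2 ship[2->3]=2 ship[1->2]=2 ship[0->1]=2 prod=2 -> inv=[3 2 8 2]
Step 4: demand=5,sold=2 ship[2->3]=2 ship[1->2]=2 ship[0->1]=2 prod=2 -> inv=[3 2 8 2]
Step 5: demand=5,sold=2 ship[2->3]=2 ship[1->2]=2 ship[0->1]=2 prod=2 -> inv=[3 2 8 2]
Step 6: demand=5,sold=2 ship[2->3]=2 ship[1->2]=2 ship[0->1]=2 prod=2 -> inv=[3 2 8 2]

3 2 8 2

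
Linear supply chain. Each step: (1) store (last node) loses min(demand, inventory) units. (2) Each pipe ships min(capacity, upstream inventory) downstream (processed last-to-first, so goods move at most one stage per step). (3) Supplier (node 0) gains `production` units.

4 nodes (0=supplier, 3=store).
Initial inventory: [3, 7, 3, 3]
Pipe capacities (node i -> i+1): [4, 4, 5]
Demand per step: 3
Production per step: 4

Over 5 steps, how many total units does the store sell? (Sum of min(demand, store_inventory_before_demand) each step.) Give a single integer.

Step 1: sold=3 (running total=3) -> [4 6 4 3]
Step 2: sold=3 (running total=6) -> [4 6 4 4]
Step 3: sold=3 (running total=9) -> [4 6 4 5]
Step 4: sold=3 (running total=12) -> [4 6 4 6]
Step 5: sold=3 (running total=15) -> [4 6 4 7]

Answer: 15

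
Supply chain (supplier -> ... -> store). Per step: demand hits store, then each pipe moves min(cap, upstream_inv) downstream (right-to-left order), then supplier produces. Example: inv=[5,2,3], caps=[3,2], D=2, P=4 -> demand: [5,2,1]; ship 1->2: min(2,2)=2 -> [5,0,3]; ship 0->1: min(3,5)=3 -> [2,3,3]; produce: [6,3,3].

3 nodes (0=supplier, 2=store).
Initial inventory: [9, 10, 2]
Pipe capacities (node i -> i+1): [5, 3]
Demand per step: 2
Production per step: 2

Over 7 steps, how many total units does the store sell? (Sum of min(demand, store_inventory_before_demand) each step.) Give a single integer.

Step 1: sold=2 (running total=2) -> [6 12 3]
Step 2: sold=2 (running total=4) -> [3 14 4]
Step 3: sold=2 (running total=6) -> [2 14 5]
Step 4: sold=2 (running total=8) -> [2 13 6]
Step 5: sold=2 (running total=10) -> [2 12 7]
Step 6: sold=2 (running total=12) -> [2 11 8]
Step 7: sold=2 (running total=14) -> [2 10 9]

Answer: 14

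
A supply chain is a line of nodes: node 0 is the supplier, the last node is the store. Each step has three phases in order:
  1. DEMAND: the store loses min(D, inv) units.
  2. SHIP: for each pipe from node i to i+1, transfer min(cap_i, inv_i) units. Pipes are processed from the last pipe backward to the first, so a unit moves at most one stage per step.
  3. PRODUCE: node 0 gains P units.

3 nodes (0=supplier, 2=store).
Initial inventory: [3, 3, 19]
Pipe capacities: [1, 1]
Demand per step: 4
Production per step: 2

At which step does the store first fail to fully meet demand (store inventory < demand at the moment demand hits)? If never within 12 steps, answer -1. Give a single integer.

Step 1: demand=4,sold=4 ship[1->2]=1 ship[0->1]=1 prod=2 -> [4 3 16]
Step 2: demand=4,sold=4 ship[1->2]=1 ship[0->1]=1 prod=2 -> [5 3 13]
Step 3: demand=4,sold=4 ship[1->2]=1 ship[0->1]=1 prod=2 -> [6 3 10]
Step 4: demand=4,sold=4 ship[1->2]=1 ship[0->1]=1 prod=2 -> [7 3 7]
Step 5: demand=4,sold=4 ship[1->2]=1 ship[0->1]=1 prod=2 -> [8 3 4]
Step 6: demand=4,sold=4 ship[1->2]=1 ship[0->1]=1 prod=2 -> [9 3 1]
Step 7: demand=4,sold=1 ship[1->2]=1 ship[0->1]=1 prod=2 -> [10 3 1]
Step 8: demand=4,sold=1 ship[1->2]=1 ship[0->1]=1 prod=2 -> [11 3 1]
Step 9: demand=4,sold=1 ship[1->2]=1 ship[0->1]=1 prod=2 -> [12 3 1]
Step 10: demand=4,sold=1 ship[1->2]=1 ship[0->1]=1 prod=2 -> [13 3 1]
Step 11: demand=4,sold=1 ship[1->2]=1 ship[0->1]=1 prod=2 -> [14 3 1]
Step 12: demand=4,sold=1 ship[1->2]=1 ship[0->1]=1 prod=2 -> [15 3 1]
First stockout at step 7

7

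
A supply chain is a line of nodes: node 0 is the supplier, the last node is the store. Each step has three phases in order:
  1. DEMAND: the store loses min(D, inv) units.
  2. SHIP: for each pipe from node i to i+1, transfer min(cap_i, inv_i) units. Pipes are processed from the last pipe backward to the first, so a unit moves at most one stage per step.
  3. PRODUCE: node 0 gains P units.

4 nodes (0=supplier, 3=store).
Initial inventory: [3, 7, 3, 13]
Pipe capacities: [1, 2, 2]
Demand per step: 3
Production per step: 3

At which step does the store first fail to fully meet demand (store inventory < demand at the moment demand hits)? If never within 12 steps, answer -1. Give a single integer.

Step 1: demand=3,sold=3 ship[2->3]=2 ship[1->2]=2 ship[0->1]=1 prod=3 -> [5 6 3 12]
Step 2: demand=3,sold=3 ship[2->3]=2 ship[1->2]=2 ship[0->1]=1 prod=3 -> [7 5 3 11]
Step 3: demand=3,sold=3 ship[2->3]=2 ship[1->2]=2 ship[0->1]=1 prod=3 -> [9 4 3 10]
Step 4: demand=3,sold=3 ship[2->3]=2 ship[1->2]=2 ship[0->1]=1 prod=3 -> [11 3 3 9]
Step 5: demand=3,sold=3 ship[2->3]=2 ship[1->2]=2 ship[0->1]=1 prod=3 -> [13 2 3 8]
Step 6: demand=3,sold=3 ship[2->3]=2 ship[1->2]=2 ship[0->1]=1 prod=3 -> [15 1 3 7]
Step 7: demand=3,sold=3 ship[2->3]=2 ship[1->2]=1 ship[0->1]=1 prod=3 -> [17 1 2 6]
Step 8: demand=3,sold=3 ship[2->3]=2 ship[1->2]=1 ship[0->1]=1 prod=3 -> [19 1 1 5]
Step 9: demand=3,sold=3 ship[2->3]=1 ship[1->2]=1 ship[0->1]=1 prod=3 -> [21 1 1 3]
Step 10: demand=3,sold=3 ship[2->3]=1 ship[1->2]=1 ship[0->1]=1 prod=3 -> [23 1 1 1]
Step 11: demand=3,sold=1 ship[2->3]=1 ship[1->2]=1 ship[0->1]=1 prod=3 -> [25 1 1 1]
Step 12: demand=3,sold=1 ship[2->3]=1 ship[1->2]=1 ship[0->1]=1 prod=3 -> [27 1 1 1]
First stockout at step 11

11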